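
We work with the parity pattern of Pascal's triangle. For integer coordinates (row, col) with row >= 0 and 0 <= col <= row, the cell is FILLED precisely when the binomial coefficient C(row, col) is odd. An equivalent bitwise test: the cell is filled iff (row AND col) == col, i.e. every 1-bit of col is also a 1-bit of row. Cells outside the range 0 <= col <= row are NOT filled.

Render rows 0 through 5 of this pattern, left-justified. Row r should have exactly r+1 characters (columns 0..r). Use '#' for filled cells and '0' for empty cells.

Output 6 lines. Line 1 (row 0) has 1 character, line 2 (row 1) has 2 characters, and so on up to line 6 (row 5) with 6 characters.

r0=0: #
r1=1: ##
r2=10: #0#
r3=11: ####
r4=100: #000#
r5=101: ##00##

Answer: #
##
#0#
####
#000#
##00##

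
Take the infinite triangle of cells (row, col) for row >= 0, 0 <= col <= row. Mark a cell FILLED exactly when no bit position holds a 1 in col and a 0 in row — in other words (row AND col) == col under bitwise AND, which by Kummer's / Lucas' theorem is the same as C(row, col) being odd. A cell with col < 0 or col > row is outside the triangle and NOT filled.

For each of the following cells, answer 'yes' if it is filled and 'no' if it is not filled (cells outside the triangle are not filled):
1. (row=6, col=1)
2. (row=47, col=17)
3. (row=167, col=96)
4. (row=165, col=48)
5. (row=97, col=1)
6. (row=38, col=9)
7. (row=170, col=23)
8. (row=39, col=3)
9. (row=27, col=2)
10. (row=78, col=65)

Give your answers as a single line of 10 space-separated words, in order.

Answer: no no no no yes no no yes yes no

Derivation:
(6,1): row=0b110, col=0b1, row AND col = 0b0 = 0; 0 != 1 -> empty
(47,17): row=0b101111, col=0b10001, row AND col = 0b1 = 1; 1 != 17 -> empty
(167,96): row=0b10100111, col=0b1100000, row AND col = 0b100000 = 32; 32 != 96 -> empty
(165,48): row=0b10100101, col=0b110000, row AND col = 0b100000 = 32; 32 != 48 -> empty
(97,1): row=0b1100001, col=0b1, row AND col = 0b1 = 1; 1 == 1 -> filled
(38,9): row=0b100110, col=0b1001, row AND col = 0b0 = 0; 0 != 9 -> empty
(170,23): row=0b10101010, col=0b10111, row AND col = 0b10 = 2; 2 != 23 -> empty
(39,3): row=0b100111, col=0b11, row AND col = 0b11 = 3; 3 == 3 -> filled
(27,2): row=0b11011, col=0b10, row AND col = 0b10 = 2; 2 == 2 -> filled
(78,65): row=0b1001110, col=0b1000001, row AND col = 0b1000000 = 64; 64 != 65 -> empty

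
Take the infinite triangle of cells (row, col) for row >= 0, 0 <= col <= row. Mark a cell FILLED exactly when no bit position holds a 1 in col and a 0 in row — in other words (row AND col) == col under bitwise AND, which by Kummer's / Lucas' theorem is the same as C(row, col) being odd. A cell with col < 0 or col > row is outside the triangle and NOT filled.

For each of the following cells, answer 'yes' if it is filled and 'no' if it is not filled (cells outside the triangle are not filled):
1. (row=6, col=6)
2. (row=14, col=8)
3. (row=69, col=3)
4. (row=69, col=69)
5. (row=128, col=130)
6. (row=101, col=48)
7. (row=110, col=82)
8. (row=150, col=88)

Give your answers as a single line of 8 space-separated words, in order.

Answer: yes yes no yes no no no no

Derivation:
(6,6): row=0b110, col=0b110, row AND col = 0b110 = 6; 6 == 6 -> filled
(14,8): row=0b1110, col=0b1000, row AND col = 0b1000 = 8; 8 == 8 -> filled
(69,3): row=0b1000101, col=0b11, row AND col = 0b1 = 1; 1 != 3 -> empty
(69,69): row=0b1000101, col=0b1000101, row AND col = 0b1000101 = 69; 69 == 69 -> filled
(128,130): col outside [0, 128] -> not filled
(101,48): row=0b1100101, col=0b110000, row AND col = 0b100000 = 32; 32 != 48 -> empty
(110,82): row=0b1101110, col=0b1010010, row AND col = 0b1000010 = 66; 66 != 82 -> empty
(150,88): row=0b10010110, col=0b1011000, row AND col = 0b10000 = 16; 16 != 88 -> empty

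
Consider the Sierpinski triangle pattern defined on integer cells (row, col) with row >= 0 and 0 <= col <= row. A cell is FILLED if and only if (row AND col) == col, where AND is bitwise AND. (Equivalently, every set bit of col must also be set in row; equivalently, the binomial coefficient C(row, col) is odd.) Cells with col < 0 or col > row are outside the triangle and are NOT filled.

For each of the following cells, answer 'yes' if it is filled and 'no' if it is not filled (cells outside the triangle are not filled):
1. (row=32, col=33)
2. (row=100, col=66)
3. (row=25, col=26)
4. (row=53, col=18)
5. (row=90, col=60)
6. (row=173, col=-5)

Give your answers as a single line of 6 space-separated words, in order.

Answer: no no no no no no

Derivation:
(32,33): col outside [0, 32] -> not filled
(100,66): row=0b1100100, col=0b1000010, row AND col = 0b1000000 = 64; 64 != 66 -> empty
(25,26): col outside [0, 25] -> not filled
(53,18): row=0b110101, col=0b10010, row AND col = 0b10000 = 16; 16 != 18 -> empty
(90,60): row=0b1011010, col=0b111100, row AND col = 0b11000 = 24; 24 != 60 -> empty
(173,-5): col outside [0, 173] -> not filled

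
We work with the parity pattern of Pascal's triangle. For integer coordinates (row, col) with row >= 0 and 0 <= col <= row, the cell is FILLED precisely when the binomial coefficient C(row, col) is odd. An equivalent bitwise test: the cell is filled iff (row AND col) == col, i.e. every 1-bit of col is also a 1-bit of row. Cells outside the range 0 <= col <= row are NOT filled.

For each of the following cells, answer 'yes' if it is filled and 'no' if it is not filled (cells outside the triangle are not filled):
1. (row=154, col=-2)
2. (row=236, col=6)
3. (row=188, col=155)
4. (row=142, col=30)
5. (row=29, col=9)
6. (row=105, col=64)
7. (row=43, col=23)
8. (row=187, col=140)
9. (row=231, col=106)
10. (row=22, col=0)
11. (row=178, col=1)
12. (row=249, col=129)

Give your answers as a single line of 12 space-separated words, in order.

Answer: no no no no yes yes no no no yes no yes

Derivation:
(154,-2): col outside [0, 154] -> not filled
(236,6): row=0b11101100, col=0b110, row AND col = 0b100 = 4; 4 != 6 -> empty
(188,155): row=0b10111100, col=0b10011011, row AND col = 0b10011000 = 152; 152 != 155 -> empty
(142,30): row=0b10001110, col=0b11110, row AND col = 0b1110 = 14; 14 != 30 -> empty
(29,9): row=0b11101, col=0b1001, row AND col = 0b1001 = 9; 9 == 9 -> filled
(105,64): row=0b1101001, col=0b1000000, row AND col = 0b1000000 = 64; 64 == 64 -> filled
(43,23): row=0b101011, col=0b10111, row AND col = 0b11 = 3; 3 != 23 -> empty
(187,140): row=0b10111011, col=0b10001100, row AND col = 0b10001000 = 136; 136 != 140 -> empty
(231,106): row=0b11100111, col=0b1101010, row AND col = 0b1100010 = 98; 98 != 106 -> empty
(22,0): row=0b10110, col=0b0, row AND col = 0b0 = 0; 0 == 0 -> filled
(178,1): row=0b10110010, col=0b1, row AND col = 0b0 = 0; 0 != 1 -> empty
(249,129): row=0b11111001, col=0b10000001, row AND col = 0b10000001 = 129; 129 == 129 -> filled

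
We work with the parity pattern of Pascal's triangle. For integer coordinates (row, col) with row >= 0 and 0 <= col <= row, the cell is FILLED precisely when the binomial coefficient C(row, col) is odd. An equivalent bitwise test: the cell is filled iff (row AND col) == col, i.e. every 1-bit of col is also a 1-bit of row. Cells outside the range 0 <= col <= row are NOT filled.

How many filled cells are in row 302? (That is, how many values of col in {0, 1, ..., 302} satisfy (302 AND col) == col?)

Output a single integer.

Answer: 32

Derivation:
302 in binary = 100101110
popcount(302) = number of 1-bits in 100101110 = 5
A col c satisfies (302 AND c) == c iff every set bit of c is also set in 302; each of the 5 set bits of 302 can independently be on or off in c.
count = 2^5 = 32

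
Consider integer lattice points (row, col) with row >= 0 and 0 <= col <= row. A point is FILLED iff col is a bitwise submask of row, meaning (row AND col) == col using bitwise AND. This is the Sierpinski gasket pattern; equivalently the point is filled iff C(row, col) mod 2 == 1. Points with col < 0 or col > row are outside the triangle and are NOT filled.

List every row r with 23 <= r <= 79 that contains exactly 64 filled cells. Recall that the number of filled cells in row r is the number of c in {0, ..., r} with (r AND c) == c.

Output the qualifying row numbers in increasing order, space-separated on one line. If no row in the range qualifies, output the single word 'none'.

Answer: 63

Derivation:
Row r has 2^popcount(r) filled cells, so we need popcount(r) = log2(64) = 6.
Scan r = 23..79 and keep those with exactly 6 one-bits:
r=23=10111 popcount=4 -> skip
r=24=11000 popcount=2 -> skip
r=25=11001 popcount=3 -> skip
r=26=11010 popcount=3 -> skip
r=27=11011 popcount=4 -> skip
r=28=11100 popcount=3 -> skip
r=29=11101 popcount=4 -> skip
r=30=11110 popcount=4 -> skip
r=31=11111 popcount=5 -> skip
r=32=100000 popcount=1 -> skip
r=33=100001 popcount=2 -> skip
r=34=100010 popcount=2 -> skip
r=35=100011 popcount=3 -> skip
r=36=100100 popcount=2 -> skip
r=37=100101 popcount=3 -> skip
r=38=100110 popcount=3 -> skip
r=39=100111 popcount=4 -> skip
r=40=101000 popcount=2 -> skip
r=41=101001 popcount=3 -> skip
r=42=101010 popcount=3 -> skip
r=43=101011 popcount=4 -> skip
r=44=101100 popcount=3 -> skip
r=45=101101 popcount=4 -> skip
r=46=101110 popcount=4 -> skip
r=47=101111 popcount=5 -> skip
r=48=110000 popcount=2 -> skip
r=49=110001 popcount=3 -> skip
r=50=110010 popcount=3 -> skip
r=51=110011 popcount=4 -> skip
r=52=110100 popcount=3 -> skip
r=53=110101 popcount=4 -> skip
r=54=110110 popcount=4 -> skip
r=55=110111 popcount=5 -> skip
r=56=111000 popcount=3 -> skip
r=57=111001 popcount=4 -> skip
r=58=111010 popcount=4 -> skip
r=59=111011 popcount=5 -> skip
r=60=111100 popcount=4 -> skip
r=61=111101 popcount=5 -> skip
r=62=111110 popcount=5 -> skip
r=63=111111 popcount=6 -> KEEP
r=64=1000000 popcount=1 -> skip
r=65=1000001 popcount=2 -> skip
r=66=1000010 popcount=2 -> skip
r=67=1000011 popcount=3 -> skip
r=68=1000100 popcount=2 -> skip
r=69=1000101 popcount=3 -> skip
r=70=1000110 popcount=3 -> skip
r=71=1000111 popcount=4 -> skip
r=72=1001000 popcount=2 -> skip
r=73=1001001 popcount=3 -> skip
r=74=1001010 popcount=3 -> skip
r=75=1001011 popcount=4 -> skip
r=76=1001100 popcount=3 -> skip
r=77=1001101 popcount=4 -> skip
r=78=1001110 popcount=4 -> skip
r=79=1001111 popcount=5 -> skip
Kept rows: 63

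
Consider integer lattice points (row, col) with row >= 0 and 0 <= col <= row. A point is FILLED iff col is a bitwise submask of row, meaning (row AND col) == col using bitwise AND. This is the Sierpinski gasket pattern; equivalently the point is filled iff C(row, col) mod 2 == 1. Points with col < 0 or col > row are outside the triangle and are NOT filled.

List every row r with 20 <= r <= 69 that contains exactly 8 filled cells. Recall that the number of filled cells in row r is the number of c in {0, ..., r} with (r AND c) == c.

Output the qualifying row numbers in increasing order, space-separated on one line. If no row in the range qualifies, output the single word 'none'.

Row r has 2^popcount(r) filled cells, so we need popcount(r) = log2(8) = 3.
Scan r = 20..69 and keep those with exactly 3 one-bits:
r=20=10100 popcount=2 -> skip
r=21=10101 popcount=3 -> KEEP
r=22=10110 popcount=3 -> KEEP
r=23=10111 popcount=4 -> skip
r=24=11000 popcount=2 -> skip
r=25=11001 popcount=3 -> KEEP
r=26=11010 popcount=3 -> KEEP
r=27=11011 popcount=4 -> skip
r=28=11100 popcount=3 -> KEEP
r=29=11101 popcount=4 -> skip
r=30=11110 popcount=4 -> skip
r=31=11111 popcount=5 -> skip
r=32=100000 popcount=1 -> skip
r=33=100001 popcount=2 -> skip
r=34=100010 popcount=2 -> skip
r=35=100011 popcount=3 -> KEEP
r=36=100100 popcount=2 -> skip
r=37=100101 popcount=3 -> KEEP
r=38=100110 popcount=3 -> KEEP
r=39=100111 popcount=4 -> skip
r=40=101000 popcount=2 -> skip
r=41=101001 popcount=3 -> KEEP
r=42=101010 popcount=3 -> KEEP
r=43=101011 popcount=4 -> skip
r=44=101100 popcount=3 -> KEEP
r=45=101101 popcount=4 -> skip
r=46=101110 popcount=4 -> skip
r=47=101111 popcount=5 -> skip
r=48=110000 popcount=2 -> skip
r=49=110001 popcount=3 -> KEEP
r=50=110010 popcount=3 -> KEEP
r=51=110011 popcount=4 -> skip
r=52=110100 popcount=3 -> KEEP
r=53=110101 popcount=4 -> skip
r=54=110110 popcount=4 -> skip
r=55=110111 popcount=5 -> skip
r=56=111000 popcount=3 -> KEEP
r=57=111001 popcount=4 -> skip
r=58=111010 popcount=4 -> skip
r=59=111011 popcount=5 -> skip
r=60=111100 popcount=4 -> skip
r=61=111101 popcount=5 -> skip
r=62=111110 popcount=5 -> skip
r=63=111111 popcount=6 -> skip
r=64=1000000 popcount=1 -> skip
r=65=1000001 popcount=2 -> skip
r=66=1000010 popcount=2 -> skip
r=67=1000011 popcount=3 -> KEEP
r=68=1000100 popcount=2 -> skip
r=69=1000101 popcount=3 -> KEEP
Kept rows: 21 22 25 26 28 35 37 38 41 42 44 49 50 52 56 67 69

Answer: 21 22 25 26 28 35 37 38 41 42 44 49 50 52 56 67 69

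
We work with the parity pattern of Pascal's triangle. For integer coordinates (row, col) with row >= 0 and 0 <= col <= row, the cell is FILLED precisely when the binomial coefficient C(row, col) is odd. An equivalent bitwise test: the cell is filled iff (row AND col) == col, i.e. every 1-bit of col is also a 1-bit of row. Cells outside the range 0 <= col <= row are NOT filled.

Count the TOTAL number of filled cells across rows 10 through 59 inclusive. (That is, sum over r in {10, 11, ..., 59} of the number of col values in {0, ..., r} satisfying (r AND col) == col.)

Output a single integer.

Answer: 552

Derivation:
r10=1010 pc2: +4 =4
r11=1011 pc3: +8 =12
r12=1100 pc2: +4 =16
r13=1101 pc3: +8 =24
r14=1110 pc3: +8 =32
r15=1111 pc4: +16 =48
r16=10000 pc1: +2 =50
r17=10001 pc2: +4 =54
r18=10010 pc2: +4 =58
r19=10011 pc3: +8 =66
r20=10100 pc2: +4 =70
r21=10101 pc3: +8 =78
r22=10110 pc3: +8 =86
r23=10111 pc4: +16 =102
r24=11000 pc2: +4 =106
r25=11001 pc3: +8 =114
r26=11010 pc3: +8 =122
r27=11011 pc4: +16 =138
r28=11100 pc3: +8 =146
r29=11101 pc4: +16 =162
r30=11110 pc4: +16 =178
r31=11111 pc5: +32 =210
r32=100000 pc1: +2 =212
r33=100001 pc2: +4 =216
r34=100010 pc2: +4 =220
r35=100011 pc3: +8 =228
r36=100100 pc2: +4 =232
r37=100101 pc3: +8 =240
r38=100110 pc3: +8 =248
r39=100111 pc4: +16 =264
r40=101000 pc2: +4 =268
r41=101001 pc3: +8 =276
r42=101010 pc3: +8 =284
r43=101011 pc4: +16 =300
r44=101100 pc3: +8 =308
r45=101101 pc4: +16 =324
r46=101110 pc4: +16 =340
r47=101111 pc5: +32 =372
r48=110000 pc2: +4 =376
r49=110001 pc3: +8 =384
r50=110010 pc3: +8 =392
r51=110011 pc4: +16 =408
r52=110100 pc3: +8 =416
r53=110101 pc4: +16 =432
r54=110110 pc4: +16 =448
r55=110111 pc5: +32 =480
r56=111000 pc3: +8 =488
r57=111001 pc4: +16 =504
r58=111010 pc4: +16 =520
r59=111011 pc5: +32 =552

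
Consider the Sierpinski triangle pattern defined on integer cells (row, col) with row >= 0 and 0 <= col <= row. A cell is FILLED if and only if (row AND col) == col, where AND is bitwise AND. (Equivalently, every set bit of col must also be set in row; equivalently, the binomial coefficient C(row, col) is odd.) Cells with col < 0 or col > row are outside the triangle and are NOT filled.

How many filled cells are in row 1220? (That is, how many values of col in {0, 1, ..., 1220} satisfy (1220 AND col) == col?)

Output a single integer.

Answer: 16

Derivation:
1220 in binary = 10011000100
popcount(1220) = number of 1-bits in 10011000100 = 4
A col c satisfies (1220 AND c) == c iff every set bit of c is also set in 1220; each of the 4 set bits of 1220 can independently be on or off in c.
count = 2^4 = 16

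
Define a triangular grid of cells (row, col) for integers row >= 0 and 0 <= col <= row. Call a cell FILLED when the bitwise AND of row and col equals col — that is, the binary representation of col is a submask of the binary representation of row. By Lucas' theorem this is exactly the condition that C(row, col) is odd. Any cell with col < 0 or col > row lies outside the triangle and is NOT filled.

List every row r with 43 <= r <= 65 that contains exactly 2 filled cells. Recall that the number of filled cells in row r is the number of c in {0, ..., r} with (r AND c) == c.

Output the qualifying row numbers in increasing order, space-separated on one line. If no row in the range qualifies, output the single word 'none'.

Row r has 2^popcount(r) filled cells, so we need popcount(r) = log2(2) = 1.
Scan r = 43..65 and keep those with exactly 1 one-bits:
r=43=101011 popcount=4 -> skip
r=44=101100 popcount=3 -> skip
r=45=101101 popcount=4 -> skip
r=46=101110 popcount=4 -> skip
r=47=101111 popcount=5 -> skip
r=48=110000 popcount=2 -> skip
r=49=110001 popcount=3 -> skip
r=50=110010 popcount=3 -> skip
r=51=110011 popcount=4 -> skip
r=52=110100 popcount=3 -> skip
r=53=110101 popcount=4 -> skip
r=54=110110 popcount=4 -> skip
r=55=110111 popcount=5 -> skip
r=56=111000 popcount=3 -> skip
r=57=111001 popcount=4 -> skip
r=58=111010 popcount=4 -> skip
r=59=111011 popcount=5 -> skip
r=60=111100 popcount=4 -> skip
r=61=111101 popcount=5 -> skip
r=62=111110 popcount=5 -> skip
r=63=111111 popcount=6 -> skip
r=64=1000000 popcount=1 -> KEEP
r=65=1000001 popcount=2 -> skip
Kept rows: 64

Answer: 64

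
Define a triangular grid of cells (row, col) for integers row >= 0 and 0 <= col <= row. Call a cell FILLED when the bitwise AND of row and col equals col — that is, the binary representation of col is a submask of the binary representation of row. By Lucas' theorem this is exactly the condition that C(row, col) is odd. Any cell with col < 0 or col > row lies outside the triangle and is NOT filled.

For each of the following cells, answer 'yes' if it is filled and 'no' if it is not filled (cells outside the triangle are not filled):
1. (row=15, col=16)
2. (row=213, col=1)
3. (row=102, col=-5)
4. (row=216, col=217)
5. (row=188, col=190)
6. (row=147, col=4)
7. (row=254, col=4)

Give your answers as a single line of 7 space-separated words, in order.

Answer: no yes no no no no yes

Derivation:
(15,16): col outside [0, 15] -> not filled
(213,1): row=0b11010101, col=0b1, row AND col = 0b1 = 1; 1 == 1 -> filled
(102,-5): col outside [0, 102] -> not filled
(216,217): col outside [0, 216] -> not filled
(188,190): col outside [0, 188] -> not filled
(147,4): row=0b10010011, col=0b100, row AND col = 0b0 = 0; 0 != 4 -> empty
(254,4): row=0b11111110, col=0b100, row AND col = 0b100 = 4; 4 == 4 -> filled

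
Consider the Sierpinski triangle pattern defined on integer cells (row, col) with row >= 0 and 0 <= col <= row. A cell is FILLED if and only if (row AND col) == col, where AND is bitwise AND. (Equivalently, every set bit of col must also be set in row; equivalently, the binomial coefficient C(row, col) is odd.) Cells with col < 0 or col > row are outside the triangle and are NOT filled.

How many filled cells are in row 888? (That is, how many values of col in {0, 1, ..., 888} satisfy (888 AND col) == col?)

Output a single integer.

888 in binary = 1101111000
popcount(888) = number of 1-bits in 1101111000 = 6
A col c satisfies (888 AND c) == c iff every set bit of c is also set in 888; each of the 6 set bits of 888 can independently be on or off in c.
count = 2^6 = 64

Answer: 64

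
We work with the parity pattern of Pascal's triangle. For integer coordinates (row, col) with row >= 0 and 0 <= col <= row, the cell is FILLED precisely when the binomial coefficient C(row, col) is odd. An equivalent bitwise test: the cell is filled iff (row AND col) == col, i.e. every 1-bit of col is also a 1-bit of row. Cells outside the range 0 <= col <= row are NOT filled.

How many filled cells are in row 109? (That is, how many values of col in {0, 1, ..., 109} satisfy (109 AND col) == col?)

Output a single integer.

Answer: 32

Derivation:
109 in binary = 1101101
popcount(109) = number of 1-bits in 1101101 = 5
A col c satisfies (109 AND c) == c iff every set bit of c is also set in 109; each of the 5 set bits of 109 can independently be on or off in c.
count = 2^5 = 32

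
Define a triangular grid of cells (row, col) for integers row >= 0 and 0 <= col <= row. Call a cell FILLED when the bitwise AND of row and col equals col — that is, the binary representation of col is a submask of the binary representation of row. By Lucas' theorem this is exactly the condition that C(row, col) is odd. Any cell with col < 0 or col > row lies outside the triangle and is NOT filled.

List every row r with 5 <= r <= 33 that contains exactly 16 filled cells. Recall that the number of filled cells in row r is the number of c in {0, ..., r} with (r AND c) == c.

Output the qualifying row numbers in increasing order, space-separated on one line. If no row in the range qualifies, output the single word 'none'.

Row r has 2^popcount(r) filled cells, so we need popcount(r) = log2(16) = 4.
Scan r = 5..33 and keep those with exactly 4 one-bits:
r=5=101 popcount=2 -> skip
r=6=110 popcount=2 -> skip
r=7=111 popcount=3 -> skip
r=8=1000 popcount=1 -> skip
r=9=1001 popcount=2 -> skip
r=10=1010 popcount=2 -> skip
r=11=1011 popcount=3 -> skip
r=12=1100 popcount=2 -> skip
r=13=1101 popcount=3 -> skip
r=14=1110 popcount=3 -> skip
r=15=1111 popcount=4 -> KEEP
r=16=10000 popcount=1 -> skip
r=17=10001 popcount=2 -> skip
r=18=10010 popcount=2 -> skip
r=19=10011 popcount=3 -> skip
r=20=10100 popcount=2 -> skip
r=21=10101 popcount=3 -> skip
r=22=10110 popcount=3 -> skip
r=23=10111 popcount=4 -> KEEP
r=24=11000 popcount=2 -> skip
r=25=11001 popcount=3 -> skip
r=26=11010 popcount=3 -> skip
r=27=11011 popcount=4 -> KEEP
r=28=11100 popcount=3 -> skip
r=29=11101 popcount=4 -> KEEP
r=30=11110 popcount=4 -> KEEP
r=31=11111 popcount=5 -> skip
r=32=100000 popcount=1 -> skip
r=33=100001 popcount=2 -> skip
Kept rows: 15 23 27 29 30

Answer: 15 23 27 29 30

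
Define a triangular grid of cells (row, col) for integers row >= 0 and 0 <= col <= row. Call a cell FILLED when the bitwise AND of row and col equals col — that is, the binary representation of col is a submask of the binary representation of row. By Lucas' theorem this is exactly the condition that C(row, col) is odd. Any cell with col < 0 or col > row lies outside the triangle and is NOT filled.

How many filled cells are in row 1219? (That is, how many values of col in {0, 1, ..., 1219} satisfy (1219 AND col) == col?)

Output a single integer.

Answer: 32

Derivation:
1219 in binary = 10011000011
popcount(1219) = number of 1-bits in 10011000011 = 5
A col c satisfies (1219 AND c) == c iff every set bit of c is also set in 1219; each of the 5 set bits of 1219 can independently be on or off in c.
count = 2^5 = 32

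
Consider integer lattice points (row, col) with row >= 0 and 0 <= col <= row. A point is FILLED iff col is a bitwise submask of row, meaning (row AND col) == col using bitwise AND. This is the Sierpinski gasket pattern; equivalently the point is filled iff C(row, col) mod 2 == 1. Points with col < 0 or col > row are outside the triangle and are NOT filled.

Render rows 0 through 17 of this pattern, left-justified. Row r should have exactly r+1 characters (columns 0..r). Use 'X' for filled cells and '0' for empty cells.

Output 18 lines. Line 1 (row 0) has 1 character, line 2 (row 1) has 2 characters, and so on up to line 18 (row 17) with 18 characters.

Answer: X
XX
X0X
XXXX
X000X
XX00XX
X0X0X0X
XXXXXXXX
X0000000X
XX000000XX
X0X00000X0X
XXXX0000XXXX
X000X000X000X
XX00XX00XX00XX
X0X0X0X0X0X0X0X
XXXXXXXXXXXXXXXX
X000000000000000X
XX00000000000000XX

Derivation:
r0=0: X
r1=1: XX
r2=10: X0X
r3=11: XXXX
r4=100: X000X
r5=101: XX00XX
r6=110: X0X0X0X
r7=111: XXXXXXXX
r8=1000: X0000000X
r9=1001: XX000000XX
r10=1010: X0X00000X0X
r11=1011: XXXX0000XXXX
r12=1100: X000X000X000X
r13=1101: XX00XX00XX00XX
r14=1110: X0X0X0X0X0X0X0X
r15=1111: XXXXXXXXXXXXXXXX
r16=10000: X000000000000000X
r17=10001: XX00000000000000XX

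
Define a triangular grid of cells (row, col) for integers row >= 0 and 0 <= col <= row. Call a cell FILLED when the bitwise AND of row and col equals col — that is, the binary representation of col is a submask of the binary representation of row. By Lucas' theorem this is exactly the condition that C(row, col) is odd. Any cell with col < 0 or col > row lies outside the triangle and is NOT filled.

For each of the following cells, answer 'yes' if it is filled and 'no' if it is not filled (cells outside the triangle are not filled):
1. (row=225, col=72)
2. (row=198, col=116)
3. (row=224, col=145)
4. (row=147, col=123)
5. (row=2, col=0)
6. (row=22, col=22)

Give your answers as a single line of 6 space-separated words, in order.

(225,72): row=0b11100001, col=0b1001000, row AND col = 0b1000000 = 64; 64 != 72 -> empty
(198,116): row=0b11000110, col=0b1110100, row AND col = 0b1000100 = 68; 68 != 116 -> empty
(224,145): row=0b11100000, col=0b10010001, row AND col = 0b10000000 = 128; 128 != 145 -> empty
(147,123): row=0b10010011, col=0b1111011, row AND col = 0b10011 = 19; 19 != 123 -> empty
(2,0): row=0b10, col=0b0, row AND col = 0b0 = 0; 0 == 0 -> filled
(22,22): row=0b10110, col=0b10110, row AND col = 0b10110 = 22; 22 == 22 -> filled

Answer: no no no no yes yes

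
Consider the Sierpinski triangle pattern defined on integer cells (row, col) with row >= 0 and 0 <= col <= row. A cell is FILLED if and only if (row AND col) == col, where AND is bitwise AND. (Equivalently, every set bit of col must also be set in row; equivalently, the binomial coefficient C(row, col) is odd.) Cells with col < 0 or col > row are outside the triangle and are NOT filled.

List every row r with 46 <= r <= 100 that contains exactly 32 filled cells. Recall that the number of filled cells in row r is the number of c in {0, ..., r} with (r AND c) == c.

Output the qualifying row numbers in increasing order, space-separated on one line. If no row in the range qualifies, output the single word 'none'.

Answer: 47 55 59 61 62 79 87 91 93 94

Derivation:
Row r has 2^popcount(r) filled cells, so we need popcount(r) = log2(32) = 5.
Scan r = 46..100 and keep those with exactly 5 one-bits:
r=46=101110 popcount=4 -> skip
r=47=101111 popcount=5 -> KEEP
r=48=110000 popcount=2 -> skip
r=49=110001 popcount=3 -> skip
r=50=110010 popcount=3 -> skip
r=51=110011 popcount=4 -> skip
r=52=110100 popcount=3 -> skip
r=53=110101 popcount=4 -> skip
r=54=110110 popcount=4 -> skip
r=55=110111 popcount=5 -> KEEP
r=56=111000 popcount=3 -> skip
r=57=111001 popcount=4 -> skip
r=58=111010 popcount=4 -> skip
r=59=111011 popcount=5 -> KEEP
r=60=111100 popcount=4 -> skip
r=61=111101 popcount=5 -> KEEP
r=62=111110 popcount=5 -> KEEP
r=63=111111 popcount=6 -> skip
r=64=1000000 popcount=1 -> skip
r=65=1000001 popcount=2 -> skip
r=66=1000010 popcount=2 -> skip
r=67=1000011 popcount=3 -> skip
r=68=1000100 popcount=2 -> skip
r=69=1000101 popcount=3 -> skip
r=70=1000110 popcount=3 -> skip
r=71=1000111 popcount=4 -> skip
r=72=1001000 popcount=2 -> skip
r=73=1001001 popcount=3 -> skip
r=74=1001010 popcount=3 -> skip
r=75=1001011 popcount=4 -> skip
r=76=1001100 popcount=3 -> skip
r=77=1001101 popcount=4 -> skip
r=78=1001110 popcount=4 -> skip
r=79=1001111 popcount=5 -> KEEP
r=80=1010000 popcount=2 -> skip
r=81=1010001 popcount=3 -> skip
r=82=1010010 popcount=3 -> skip
r=83=1010011 popcount=4 -> skip
r=84=1010100 popcount=3 -> skip
r=85=1010101 popcount=4 -> skip
r=86=1010110 popcount=4 -> skip
r=87=1010111 popcount=5 -> KEEP
r=88=1011000 popcount=3 -> skip
r=89=1011001 popcount=4 -> skip
r=90=1011010 popcount=4 -> skip
r=91=1011011 popcount=5 -> KEEP
r=92=1011100 popcount=4 -> skip
r=93=1011101 popcount=5 -> KEEP
r=94=1011110 popcount=5 -> KEEP
r=95=1011111 popcount=6 -> skip
r=96=1100000 popcount=2 -> skip
r=97=1100001 popcount=3 -> skip
r=98=1100010 popcount=3 -> skip
r=99=1100011 popcount=4 -> skip
r=100=1100100 popcount=3 -> skip
Kept rows: 47 55 59 61 62 79 87 91 93 94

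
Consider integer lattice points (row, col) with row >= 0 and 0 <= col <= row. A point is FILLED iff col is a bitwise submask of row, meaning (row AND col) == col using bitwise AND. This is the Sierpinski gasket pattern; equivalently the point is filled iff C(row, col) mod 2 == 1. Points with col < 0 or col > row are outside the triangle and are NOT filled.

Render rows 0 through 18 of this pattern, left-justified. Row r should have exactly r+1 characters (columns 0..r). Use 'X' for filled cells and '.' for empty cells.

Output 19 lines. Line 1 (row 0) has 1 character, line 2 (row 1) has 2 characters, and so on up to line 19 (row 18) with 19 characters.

r0=0: X
r1=1: XX
r2=10: X.X
r3=11: XXXX
r4=100: X...X
r5=101: XX..XX
r6=110: X.X.X.X
r7=111: XXXXXXXX
r8=1000: X.......X
r9=1001: XX......XX
r10=1010: X.X.....X.X
r11=1011: XXXX....XXXX
r12=1100: X...X...X...X
r13=1101: XX..XX..XX..XX
r14=1110: X.X.X.X.X.X.X.X
r15=1111: XXXXXXXXXXXXXXXX
r16=10000: X...............X
r17=10001: XX..............XX
r18=10010: X.X.............X.X

Answer: X
XX
X.X
XXXX
X...X
XX..XX
X.X.X.X
XXXXXXXX
X.......X
XX......XX
X.X.....X.X
XXXX....XXXX
X...X...X...X
XX..XX..XX..XX
X.X.X.X.X.X.X.X
XXXXXXXXXXXXXXXX
X...............X
XX..............XX
X.X.............X.X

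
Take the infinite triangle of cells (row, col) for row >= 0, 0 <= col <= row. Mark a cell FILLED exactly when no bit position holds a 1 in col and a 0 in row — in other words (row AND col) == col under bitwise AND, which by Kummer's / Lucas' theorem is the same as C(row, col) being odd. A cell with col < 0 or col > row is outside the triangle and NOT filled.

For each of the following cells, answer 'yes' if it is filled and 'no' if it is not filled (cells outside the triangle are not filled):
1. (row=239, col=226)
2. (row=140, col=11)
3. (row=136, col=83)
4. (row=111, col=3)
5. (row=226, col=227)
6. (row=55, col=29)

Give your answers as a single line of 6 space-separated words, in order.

(239,226): row=0b11101111, col=0b11100010, row AND col = 0b11100010 = 226; 226 == 226 -> filled
(140,11): row=0b10001100, col=0b1011, row AND col = 0b1000 = 8; 8 != 11 -> empty
(136,83): row=0b10001000, col=0b1010011, row AND col = 0b0 = 0; 0 != 83 -> empty
(111,3): row=0b1101111, col=0b11, row AND col = 0b11 = 3; 3 == 3 -> filled
(226,227): col outside [0, 226] -> not filled
(55,29): row=0b110111, col=0b11101, row AND col = 0b10101 = 21; 21 != 29 -> empty

Answer: yes no no yes no no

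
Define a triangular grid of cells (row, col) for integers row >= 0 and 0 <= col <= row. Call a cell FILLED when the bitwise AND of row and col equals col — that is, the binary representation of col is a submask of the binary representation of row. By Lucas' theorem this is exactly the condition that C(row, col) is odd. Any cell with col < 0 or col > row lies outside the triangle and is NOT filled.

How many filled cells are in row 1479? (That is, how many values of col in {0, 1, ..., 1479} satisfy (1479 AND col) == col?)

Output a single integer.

1479 in binary = 10111000111
popcount(1479) = number of 1-bits in 10111000111 = 7
A col c satisfies (1479 AND c) == c iff every set bit of c is also set in 1479; each of the 7 set bits of 1479 can independently be on or off in c.
count = 2^7 = 128

Answer: 128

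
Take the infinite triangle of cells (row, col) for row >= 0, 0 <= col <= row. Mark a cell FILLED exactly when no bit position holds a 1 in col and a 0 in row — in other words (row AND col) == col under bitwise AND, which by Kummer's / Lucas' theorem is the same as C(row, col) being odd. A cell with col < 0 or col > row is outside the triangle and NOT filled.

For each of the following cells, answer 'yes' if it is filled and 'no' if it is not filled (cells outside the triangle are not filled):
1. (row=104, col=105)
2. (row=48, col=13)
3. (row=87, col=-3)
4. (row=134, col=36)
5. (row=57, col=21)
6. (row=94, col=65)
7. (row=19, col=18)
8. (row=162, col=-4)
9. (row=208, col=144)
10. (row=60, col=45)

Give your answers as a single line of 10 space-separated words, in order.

(104,105): col outside [0, 104] -> not filled
(48,13): row=0b110000, col=0b1101, row AND col = 0b0 = 0; 0 != 13 -> empty
(87,-3): col outside [0, 87] -> not filled
(134,36): row=0b10000110, col=0b100100, row AND col = 0b100 = 4; 4 != 36 -> empty
(57,21): row=0b111001, col=0b10101, row AND col = 0b10001 = 17; 17 != 21 -> empty
(94,65): row=0b1011110, col=0b1000001, row AND col = 0b1000000 = 64; 64 != 65 -> empty
(19,18): row=0b10011, col=0b10010, row AND col = 0b10010 = 18; 18 == 18 -> filled
(162,-4): col outside [0, 162] -> not filled
(208,144): row=0b11010000, col=0b10010000, row AND col = 0b10010000 = 144; 144 == 144 -> filled
(60,45): row=0b111100, col=0b101101, row AND col = 0b101100 = 44; 44 != 45 -> empty

Answer: no no no no no no yes no yes no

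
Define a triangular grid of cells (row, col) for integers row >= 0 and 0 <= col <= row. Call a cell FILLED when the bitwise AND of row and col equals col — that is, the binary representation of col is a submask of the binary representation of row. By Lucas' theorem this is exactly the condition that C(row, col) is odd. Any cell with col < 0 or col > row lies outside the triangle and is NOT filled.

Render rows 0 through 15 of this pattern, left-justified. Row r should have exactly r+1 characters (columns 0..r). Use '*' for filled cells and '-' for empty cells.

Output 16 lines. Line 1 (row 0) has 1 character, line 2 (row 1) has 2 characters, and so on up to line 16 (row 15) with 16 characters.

r0=0: *
r1=1: **
r2=10: *-*
r3=11: ****
r4=100: *---*
r5=101: **--**
r6=110: *-*-*-*
r7=111: ********
r8=1000: *-------*
r9=1001: **------**
r10=1010: *-*-----*-*
r11=1011: ****----****
r12=1100: *---*---*---*
r13=1101: **--**--**--**
r14=1110: *-*-*-*-*-*-*-*
r15=1111: ****************

Answer: *
**
*-*
****
*---*
**--**
*-*-*-*
********
*-------*
**------**
*-*-----*-*
****----****
*---*---*---*
**--**--**--**
*-*-*-*-*-*-*-*
****************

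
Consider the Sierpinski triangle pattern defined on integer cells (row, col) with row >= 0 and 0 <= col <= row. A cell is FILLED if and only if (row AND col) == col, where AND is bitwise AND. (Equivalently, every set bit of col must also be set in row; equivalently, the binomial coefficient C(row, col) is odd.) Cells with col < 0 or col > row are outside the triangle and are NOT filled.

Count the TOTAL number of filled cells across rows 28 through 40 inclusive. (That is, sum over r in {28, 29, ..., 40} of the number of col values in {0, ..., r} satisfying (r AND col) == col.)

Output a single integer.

Answer: 130

Derivation:
r28=11100 pc3: +8 =8
r29=11101 pc4: +16 =24
r30=11110 pc4: +16 =40
r31=11111 pc5: +32 =72
r32=100000 pc1: +2 =74
r33=100001 pc2: +4 =78
r34=100010 pc2: +4 =82
r35=100011 pc3: +8 =90
r36=100100 pc2: +4 =94
r37=100101 pc3: +8 =102
r38=100110 pc3: +8 =110
r39=100111 pc4: +16 =126
r40=101000 pc2: +4 =130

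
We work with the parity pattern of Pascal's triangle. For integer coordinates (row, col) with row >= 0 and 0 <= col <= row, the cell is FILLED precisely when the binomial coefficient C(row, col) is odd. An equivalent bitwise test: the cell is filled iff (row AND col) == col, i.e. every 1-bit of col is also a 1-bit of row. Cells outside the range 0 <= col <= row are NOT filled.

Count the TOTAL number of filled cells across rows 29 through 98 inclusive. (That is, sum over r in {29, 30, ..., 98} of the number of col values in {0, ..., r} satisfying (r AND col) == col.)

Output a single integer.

Answer: 1056

Derivation:
r29=11101 pc4: +16 =16
r30=11110 pc4: +16 =32
r31=11111 pc5: +32 =64
r32=100000 pc1: +2 =66
r33=100001 pc2: +4 =70
r34=100010 pc2: +4 =74
r35=100011 pc3: +8 =82
r36=100100 pc2: +4 =86
r37=100101 pc3: +8 =94
r38=100110 pc3: +8 =102
r39=100111 pc4: +16 =118
r40=101000 pc2: +4 =122
r41=101001 pc3: +8 =130
r42=101010 pc3: +8 =138
r43=101011 pc4: +16 =154
r44=101100 pc3: +8 =162
r45=101101 pc4: +16 =178
r46=101110 pc4: +16 =194
r47=101111 pc5: +32 =226
r48=110000 pc2: +4 =230
r49=110001 pc3: +8 =238
r50=110010 pc3: +8 =246
r51=110011 pc4: +16 =262
r52=110100 pc3: +8 =270
r53=110101 pc4: +16 =286
r54=110110 pc4: +16 =302
r55=110111 pc5: +32 =334
r56=111000 pc3: +8 =342
r57=111001 pc4: +16 =358
r58=111010 pc4: +16 =374
r59=111011 pc5: +32 =406
r60=111100 pc4: +16 =422
r61=111101 pc5: +32 =454
r62=111110 pc5: +32 =486
r63=111111 pc6: +64 =550
r64=1000000 pc1: +2 =552
r65=1000001 pc2: +4 =556
r66=1000010 pc2: +4 =560
r67=1000011 pc3: +8 =568
r68=1000100 pc2: +4 =572
r69=1000101 pc3: +8 =580
r70=1000110 pc3: +8 =588
r71=1000111 pc4: +16 =604
r72=1001000 pc2: +4 =608
r73=1001001 pc3: +8 =616
r74=1001010 pc3: +8 =624
r75=1001011 pc4: +16 =640
r76=1001100 pc3: +8 =648
r77=1001101 pc4: +16 =664
r78=1001110 pc4: +16 =680
r79=1001111 pc5: +32 =712
r80=1010000 pc2: +4 =716
r81=1010001 pc3: +8 =724
r82=1010010 pc3: +8 =732
r83=1010011 pc4: +16 =748
r84=1010100 pc3: +8 =756
r85=1010101 pc4: +16 =772
r86=1010110 pc4: +16 =788
r87=1010111 pc5: +32 =820
r88=1011000 pc3: +8 =828
r89=1011001 pc4: +16 =844
r90=1011010 pc4: +16 =860
r91=1011011 pc5: +32 =892
r92=1011100 pc4: +16 =908
r93=1011101 pc5: +32 =940
r94=1011110 pc5: +32 =972
r95=1011111 pc6: +64 =1036
r96=1100000 pc2: +4 =1040
r97=1100001 pc3: +8 =1048
r98=1100010 pc3: +8 =1056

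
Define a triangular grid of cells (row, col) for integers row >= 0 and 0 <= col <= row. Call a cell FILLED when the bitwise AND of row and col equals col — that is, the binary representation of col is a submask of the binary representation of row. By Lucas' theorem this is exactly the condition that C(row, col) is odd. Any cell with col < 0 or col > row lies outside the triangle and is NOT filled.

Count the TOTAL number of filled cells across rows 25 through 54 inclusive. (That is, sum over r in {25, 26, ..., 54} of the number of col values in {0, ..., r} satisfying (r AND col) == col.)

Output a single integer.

Answer: 342

Derivation:
r25=11001 pc3: +8 =8
r26=11010 pc3: +8 =16
r27=11011 pc4: +16 =32
r28=11100 pc3: +8 =40
r29=11101 pc4: +16 =56
r30=11110 pc4: +16 =72
r31=11111 pc5: +32 =104
r32=100000 pc1: +2 =106
r33=100001 pc2: +4 =110
r34=100010 pc2: +4 =114
r35=100011 pc3: +8 =122
r36=100100 pc2: +4 =126
r37=100101 pc3: +8 =134
r38=100110 pc3: +8 =142
r39=100111 pc4: +16 =158
r40=101000 pc2: +4 =162
r41=101001 pc3: +8 =170
r42=101010 pc3: +8 =178
r43=101011 pc4: +16 =194
r44=101100 pc3: +8 =202
r45=101101 pc4: +16 =218
r46=101110 pc4: +16 =234
r47=101111 pc5: +32 =266
r48=110000 pc2: +4 =270
r49=110001 pc3: +8 =278
r50=110010 pc3: +8 =286
r51=110011 pc4: +16 =302
r52=110100 pc3: +8 =310
r53=110101 pc4: +16 =326
r54=110110 pc4: +16 =342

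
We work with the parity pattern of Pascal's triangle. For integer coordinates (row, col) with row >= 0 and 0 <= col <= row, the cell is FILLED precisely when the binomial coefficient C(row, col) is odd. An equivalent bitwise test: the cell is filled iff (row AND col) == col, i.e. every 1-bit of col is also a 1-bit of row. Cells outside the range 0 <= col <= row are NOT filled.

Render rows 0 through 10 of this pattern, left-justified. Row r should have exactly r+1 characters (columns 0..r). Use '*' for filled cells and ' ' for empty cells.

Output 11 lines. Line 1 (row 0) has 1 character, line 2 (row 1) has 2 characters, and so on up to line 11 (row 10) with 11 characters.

Answer: *
**
* *
****
*   *
**  **
* * * *
********
*       *
**      **
* *     * *

Derivation:
r0=0: *
r1=1: **
r2=10: * *
r3=11: ****
r4=100: *   *
r5=101: **  **
r6=110: * * * *
r7=111: ********
r8=1000: *       *
r9=1001: **      **
r10=1010: * *     * *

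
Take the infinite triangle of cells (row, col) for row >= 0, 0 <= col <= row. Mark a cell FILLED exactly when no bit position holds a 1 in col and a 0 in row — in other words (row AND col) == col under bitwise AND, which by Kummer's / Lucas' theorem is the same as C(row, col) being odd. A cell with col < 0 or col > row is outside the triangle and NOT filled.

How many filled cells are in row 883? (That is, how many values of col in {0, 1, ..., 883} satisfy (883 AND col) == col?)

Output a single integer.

883 in binary = 1101110011
popcount(883) = number of 1-bits in 1101110011 = 7
A col c satisfies (883 AND c) == c iff every set bit of c is also set in 883; each of the 7 set bits of 883 can independently be on or off in c.
count = 2^7 = 128

Answer: 128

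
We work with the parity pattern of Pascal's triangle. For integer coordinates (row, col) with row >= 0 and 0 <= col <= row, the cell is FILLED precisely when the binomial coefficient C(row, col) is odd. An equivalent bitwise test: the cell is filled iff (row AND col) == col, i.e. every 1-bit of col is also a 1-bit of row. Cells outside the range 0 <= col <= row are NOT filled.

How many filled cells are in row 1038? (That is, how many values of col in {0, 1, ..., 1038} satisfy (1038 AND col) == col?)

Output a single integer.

1038 in binary = 10000001110
popcount(1038) = number of 1-bits in 10000001110 = 4
A col c satisfies (1038 AND c) == c iff every set bit of c is also set in 1038; each of the 4 set bits of 1038 can independently be on or off in c.
count = 2^4 = 16

Answer: 16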